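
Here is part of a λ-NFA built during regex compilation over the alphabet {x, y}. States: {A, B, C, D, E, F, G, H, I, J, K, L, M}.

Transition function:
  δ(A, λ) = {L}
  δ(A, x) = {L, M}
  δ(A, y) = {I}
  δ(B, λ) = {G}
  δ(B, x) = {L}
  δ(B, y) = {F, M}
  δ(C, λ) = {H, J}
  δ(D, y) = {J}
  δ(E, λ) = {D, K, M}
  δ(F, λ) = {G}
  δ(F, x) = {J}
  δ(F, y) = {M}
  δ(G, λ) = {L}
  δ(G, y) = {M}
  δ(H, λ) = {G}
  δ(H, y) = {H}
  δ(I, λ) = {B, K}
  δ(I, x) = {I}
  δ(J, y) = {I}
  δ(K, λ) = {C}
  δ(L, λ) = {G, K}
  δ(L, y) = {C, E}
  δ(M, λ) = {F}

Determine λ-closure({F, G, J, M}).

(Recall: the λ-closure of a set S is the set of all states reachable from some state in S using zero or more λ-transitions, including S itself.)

Start with {F, G, J, M}.
From G via λ: add L.
From L via λ: add K.
From K via λ: add C.
From C via λ: add H.
No new states can be added; the closed set is {C, F, G, H, J, K, L, M}.

{C, F, G, H, J, K, L, M}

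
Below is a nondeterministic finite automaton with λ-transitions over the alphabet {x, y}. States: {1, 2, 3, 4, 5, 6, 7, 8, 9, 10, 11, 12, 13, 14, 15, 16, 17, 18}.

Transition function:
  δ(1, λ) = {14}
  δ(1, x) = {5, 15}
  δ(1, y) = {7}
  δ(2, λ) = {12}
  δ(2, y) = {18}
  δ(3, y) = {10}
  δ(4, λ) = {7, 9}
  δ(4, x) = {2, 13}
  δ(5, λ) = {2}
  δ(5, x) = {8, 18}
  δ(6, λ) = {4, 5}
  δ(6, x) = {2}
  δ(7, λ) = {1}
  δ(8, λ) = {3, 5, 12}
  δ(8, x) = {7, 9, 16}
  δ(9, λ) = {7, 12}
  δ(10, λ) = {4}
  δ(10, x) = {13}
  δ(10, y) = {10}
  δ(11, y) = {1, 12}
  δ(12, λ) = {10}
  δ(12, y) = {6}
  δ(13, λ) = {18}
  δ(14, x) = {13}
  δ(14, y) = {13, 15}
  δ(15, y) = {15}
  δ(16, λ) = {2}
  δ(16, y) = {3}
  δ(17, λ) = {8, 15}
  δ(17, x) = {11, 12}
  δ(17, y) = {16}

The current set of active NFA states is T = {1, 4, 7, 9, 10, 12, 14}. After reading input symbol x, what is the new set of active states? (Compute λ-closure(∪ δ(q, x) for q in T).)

{1, 2, 4, 5, 7, 9, 10, 12, 13, 14, 15, 18}

1 on x → {5, 15}.
4 on x → {2, 13}.
10 on x → {13}.
14 on x → {13}.
No x-transition from 7, 9, 12.
Union after reading x: {2, 5, 13, 15}.
Now take the λ-closure:
From 2 via λ: add 12.
From 13 via λ: add 18.
From 12 via λ: add 10.
From 10 via λ: add 4.
From 4 via λ: add 7, 9.
From 7 via λ: add 1.
From 1 via λ: add 14.
No new states can be added; the closed set is {1, 2, 4, 5, 7, 9, 10, 12, 13, 14, 15, 18}.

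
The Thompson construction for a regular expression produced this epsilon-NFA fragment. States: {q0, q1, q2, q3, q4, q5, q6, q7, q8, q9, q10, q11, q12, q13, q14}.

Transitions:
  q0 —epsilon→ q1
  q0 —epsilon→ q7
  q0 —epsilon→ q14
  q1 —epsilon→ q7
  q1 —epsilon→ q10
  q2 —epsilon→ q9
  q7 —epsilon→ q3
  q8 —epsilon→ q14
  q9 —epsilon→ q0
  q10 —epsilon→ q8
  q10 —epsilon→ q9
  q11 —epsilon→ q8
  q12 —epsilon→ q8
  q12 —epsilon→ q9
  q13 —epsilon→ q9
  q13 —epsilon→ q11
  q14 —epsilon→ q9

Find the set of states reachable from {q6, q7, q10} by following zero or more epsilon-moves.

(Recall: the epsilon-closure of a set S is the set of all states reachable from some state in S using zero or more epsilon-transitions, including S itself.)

{q0, q1, q3, q6, q7, q8, q9, q10, q14}

Start with {q6, q7, q10}.
From q7 via epsilon: add q3.
From q10 via epsilon: add q8, q9.
From q8 via epsilon: add q14.
From q9 via epsilon: add q0.
From q0 via epsilon: add q1.
No new states can be added; the closed set is {q0, q1, q3, q6, q7, q8, q9, q10, q14}.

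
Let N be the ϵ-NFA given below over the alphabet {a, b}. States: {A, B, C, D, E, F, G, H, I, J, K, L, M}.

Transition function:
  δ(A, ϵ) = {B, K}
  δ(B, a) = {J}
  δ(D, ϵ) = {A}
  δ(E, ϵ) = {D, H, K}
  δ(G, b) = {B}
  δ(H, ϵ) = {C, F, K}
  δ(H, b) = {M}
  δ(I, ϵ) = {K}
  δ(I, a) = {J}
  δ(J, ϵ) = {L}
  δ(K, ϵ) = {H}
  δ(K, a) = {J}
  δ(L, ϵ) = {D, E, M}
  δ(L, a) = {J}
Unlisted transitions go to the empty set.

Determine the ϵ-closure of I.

{C, F, H, I, K}

Start with {I}.
From I via ϵ: add K.
From K via ϵ: add H.
From H via ϵ: add C, F.
No new states can be added; the closed set is {C, F, H, I, K}.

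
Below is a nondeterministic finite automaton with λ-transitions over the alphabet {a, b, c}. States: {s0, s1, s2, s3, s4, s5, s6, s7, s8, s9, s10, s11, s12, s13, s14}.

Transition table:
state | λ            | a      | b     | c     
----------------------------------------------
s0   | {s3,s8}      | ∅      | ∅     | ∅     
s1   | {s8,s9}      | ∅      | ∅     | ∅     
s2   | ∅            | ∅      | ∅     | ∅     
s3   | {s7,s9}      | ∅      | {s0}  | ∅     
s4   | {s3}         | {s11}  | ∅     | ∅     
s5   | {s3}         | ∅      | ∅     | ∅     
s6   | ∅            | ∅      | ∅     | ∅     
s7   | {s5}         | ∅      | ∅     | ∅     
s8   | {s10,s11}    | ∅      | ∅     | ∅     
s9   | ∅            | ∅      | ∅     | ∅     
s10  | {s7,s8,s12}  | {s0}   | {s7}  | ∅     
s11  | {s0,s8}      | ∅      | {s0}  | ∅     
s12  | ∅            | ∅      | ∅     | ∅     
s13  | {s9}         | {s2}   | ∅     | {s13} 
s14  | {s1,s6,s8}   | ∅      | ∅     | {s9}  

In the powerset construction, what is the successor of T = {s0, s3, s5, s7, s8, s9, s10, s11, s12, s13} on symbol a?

{s0, s2, s3, s5, s7, s8, s9, s10, s11, s12}

s10 on a → {s0}.
s13 on a → {s2}.
No a-transition from s0, s3, s5, s7, s8, s9, s11, s12.
Union after reading a: {s0, s2}.
Now take the λ-closure:
From s0 via λ: add s3, s8.
From s3 via λ: add s7, s9.
From s8 via λ: add s10, s11.
From s7 via λ: add s5.
From s10 via λ: add s12.
No new states can be added; the closed set is {s0, s2, s3, s5, s7, s8, s9, s10, s11, s12}.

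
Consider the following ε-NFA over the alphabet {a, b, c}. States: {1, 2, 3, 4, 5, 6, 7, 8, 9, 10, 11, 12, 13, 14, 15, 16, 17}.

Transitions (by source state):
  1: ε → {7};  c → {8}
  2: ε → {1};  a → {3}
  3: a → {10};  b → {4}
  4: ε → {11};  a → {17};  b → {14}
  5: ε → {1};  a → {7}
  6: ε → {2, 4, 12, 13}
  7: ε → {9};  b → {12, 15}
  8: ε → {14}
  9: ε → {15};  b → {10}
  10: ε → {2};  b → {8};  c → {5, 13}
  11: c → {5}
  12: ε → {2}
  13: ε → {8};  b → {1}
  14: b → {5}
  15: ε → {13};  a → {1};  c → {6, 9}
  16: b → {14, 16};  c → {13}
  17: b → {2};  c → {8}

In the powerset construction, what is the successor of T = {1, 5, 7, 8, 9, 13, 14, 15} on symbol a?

5 on a → {7}.
15 on a → {1}.
No a-transition from 1, 7, 8, 9, 13, 14.
Union after reading a: {1, 7}.
Now take the ε-closure:
From 7 via ε: add 9.
From 9 via ε: add 15.
From 15 via ε: add 13.
From 13 via ε: add 8.
From 8 via ε: add 14.
No new states can be added; the closed set is {1, 7, 8, 9, 13, 14, 15}.

{1, 7, 8, 9, 13, 14, 15}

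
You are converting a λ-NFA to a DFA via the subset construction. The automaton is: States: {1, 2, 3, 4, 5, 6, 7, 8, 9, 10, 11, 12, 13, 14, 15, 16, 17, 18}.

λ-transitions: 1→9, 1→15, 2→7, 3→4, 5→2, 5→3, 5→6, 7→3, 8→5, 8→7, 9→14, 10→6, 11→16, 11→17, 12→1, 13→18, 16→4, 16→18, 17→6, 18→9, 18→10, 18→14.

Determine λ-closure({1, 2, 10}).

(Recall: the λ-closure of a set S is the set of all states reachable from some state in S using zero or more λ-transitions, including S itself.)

{1, 2, 3, 4, 6, 7, 9, 10, 14, 15}

Start with {1, 2, 10}.
From 1 via λ: add 9, 15.
From 2 via λ: add 7.
From 10 via λ: add 6.
From 7 via λ: add 3.
From 9 via λ: add 14.
From 3 via λ: add 4.
No new states can be added; the closed set is {1, 2, 3, 4, 6, 7, 9, 10, 14, 15}.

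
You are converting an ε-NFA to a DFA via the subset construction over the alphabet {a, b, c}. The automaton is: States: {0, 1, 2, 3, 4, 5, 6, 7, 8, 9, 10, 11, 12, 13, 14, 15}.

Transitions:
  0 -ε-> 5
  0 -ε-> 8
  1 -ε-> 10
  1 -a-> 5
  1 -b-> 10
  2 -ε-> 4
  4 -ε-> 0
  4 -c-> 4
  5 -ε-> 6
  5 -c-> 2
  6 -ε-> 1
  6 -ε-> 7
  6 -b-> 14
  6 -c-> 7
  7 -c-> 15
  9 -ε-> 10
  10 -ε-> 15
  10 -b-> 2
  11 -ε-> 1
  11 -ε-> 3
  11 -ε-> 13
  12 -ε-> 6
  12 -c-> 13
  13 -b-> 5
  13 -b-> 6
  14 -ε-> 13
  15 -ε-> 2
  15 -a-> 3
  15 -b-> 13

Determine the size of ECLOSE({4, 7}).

Start with {4, 7}.
From 4 via ε: add 0.
From 0 via ε: add 5, 8.
From 5 via ε: add 6.
From 6 via ε: add 1.
From 1 via ε: add 10.
From 10 via ε: add 15.
From 15 via ε: add 2.
ε-closure = {0, 1, 2, 4, 5, 6, 7, 8, 10, 15}, which has 10 states.

10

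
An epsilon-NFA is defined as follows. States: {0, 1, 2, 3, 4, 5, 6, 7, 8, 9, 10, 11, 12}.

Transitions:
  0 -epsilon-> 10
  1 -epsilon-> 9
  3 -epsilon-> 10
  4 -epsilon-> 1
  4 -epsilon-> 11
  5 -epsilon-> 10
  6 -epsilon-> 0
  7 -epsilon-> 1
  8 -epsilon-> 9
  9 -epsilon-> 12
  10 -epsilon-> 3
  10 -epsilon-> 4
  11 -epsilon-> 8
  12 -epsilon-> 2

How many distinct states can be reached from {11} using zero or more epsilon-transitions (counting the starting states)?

5

Start with {11}.
From 11 via epsilon: add 8.
From 8 via epsilon: add 9.
From 9 via epsilon: add 12.
From 12 via epsilon: add 2.
epsilon-closure = {2, 8, 9, 11, 12}, which has 5 states.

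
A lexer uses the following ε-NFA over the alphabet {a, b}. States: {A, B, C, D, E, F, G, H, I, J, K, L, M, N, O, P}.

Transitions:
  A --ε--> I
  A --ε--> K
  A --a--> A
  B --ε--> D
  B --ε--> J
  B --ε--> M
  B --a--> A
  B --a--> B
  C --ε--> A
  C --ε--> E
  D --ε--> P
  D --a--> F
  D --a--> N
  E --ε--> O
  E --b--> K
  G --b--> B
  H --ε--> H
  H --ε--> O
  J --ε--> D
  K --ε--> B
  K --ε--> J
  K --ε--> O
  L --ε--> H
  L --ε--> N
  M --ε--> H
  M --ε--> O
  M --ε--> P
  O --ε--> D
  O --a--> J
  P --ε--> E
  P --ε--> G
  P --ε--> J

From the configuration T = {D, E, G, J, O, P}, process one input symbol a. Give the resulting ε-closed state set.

{D, E, F, G, J, N, O, P}

D on a → {F, N}.
O on a → {J}.
No a-transition from E, G, J, P.
Union after reading a: {F, J, N}.
Now take the ε-closure:
From J via ε: add D.
From D via ε: add P.
From P via ε: add E, G.
From E via ε: add O.
No new states can be added; the closed set is {D, E, F, G, J, N, O, P}.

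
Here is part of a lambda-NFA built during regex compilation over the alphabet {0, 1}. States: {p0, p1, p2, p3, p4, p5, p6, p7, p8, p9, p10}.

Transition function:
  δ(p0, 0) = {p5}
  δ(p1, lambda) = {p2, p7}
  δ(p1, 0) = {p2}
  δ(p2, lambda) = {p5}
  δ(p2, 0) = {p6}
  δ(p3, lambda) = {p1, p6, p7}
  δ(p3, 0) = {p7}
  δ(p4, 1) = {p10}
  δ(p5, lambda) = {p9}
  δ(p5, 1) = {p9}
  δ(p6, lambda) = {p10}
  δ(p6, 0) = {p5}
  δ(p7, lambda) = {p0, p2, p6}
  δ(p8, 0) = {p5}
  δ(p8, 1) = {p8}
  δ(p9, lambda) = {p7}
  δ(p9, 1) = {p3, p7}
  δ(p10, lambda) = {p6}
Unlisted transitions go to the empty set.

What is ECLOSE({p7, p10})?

{p0, p2, p5, p6, p7, p9, p10}

Start with {p7, p10}.
From p7 via lambda: add p0, p2, p6.
From p2 via lambda: add p5.
From p5 via lambda: add p9.
No new states can be added; the closed set is {p0, p2, p5, p6, p7, p9, p10}.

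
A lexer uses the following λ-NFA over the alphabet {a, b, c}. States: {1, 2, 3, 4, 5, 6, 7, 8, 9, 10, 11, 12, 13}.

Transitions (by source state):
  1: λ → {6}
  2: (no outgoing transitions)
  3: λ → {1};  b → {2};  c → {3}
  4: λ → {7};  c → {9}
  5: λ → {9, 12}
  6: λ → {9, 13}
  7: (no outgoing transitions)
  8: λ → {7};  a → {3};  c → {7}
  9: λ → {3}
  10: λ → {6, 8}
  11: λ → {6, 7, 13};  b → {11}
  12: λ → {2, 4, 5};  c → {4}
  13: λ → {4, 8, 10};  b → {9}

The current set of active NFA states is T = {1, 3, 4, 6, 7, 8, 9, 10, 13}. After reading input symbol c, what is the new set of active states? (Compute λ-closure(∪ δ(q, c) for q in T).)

3 on c → {3}.
4 on c → {9}.
8 on c → {7}.
No c-transition from 1, 6, 7, 9, 10, 13.
Union after reading c: {3, 7, 9}.
Now take the λ-closure:
From 3 via λ: add 1.
From 1 via λ: add 6.
From 6 via λ: add 13.
From 13 via λ: add 4, 8, 10.
No new states can be added; the closed set is {1, 3, 4, 6, 7, 8, 9, 10, 13}.

{1, 3, 4, 6, 7, 8, 9, 10, 13}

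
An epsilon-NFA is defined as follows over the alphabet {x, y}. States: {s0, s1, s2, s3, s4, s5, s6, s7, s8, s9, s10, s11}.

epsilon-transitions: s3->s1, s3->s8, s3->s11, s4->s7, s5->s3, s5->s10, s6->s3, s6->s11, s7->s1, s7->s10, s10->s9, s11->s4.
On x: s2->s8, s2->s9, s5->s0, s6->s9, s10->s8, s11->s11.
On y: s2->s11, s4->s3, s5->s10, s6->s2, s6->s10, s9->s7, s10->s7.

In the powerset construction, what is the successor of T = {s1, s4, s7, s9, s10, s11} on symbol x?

s10 on x → {s8}.
s11 on x → {s11}.
No x-transition from s1, s4, s7, s9.
Union after reading x: {s8, s11}.
Now take the epsilon-closure:
From s11 via epsilon: add s4.
From s4 via epsilon: add s7.
From s7 via epsilon: add s1, s10.
From s10 via epsilon: add s9.
No new states can be added; the closed set is {s1, s4, s7, s8, s9, s10, s11}.

{s1, s4, s7, s8, s9, s10, s11}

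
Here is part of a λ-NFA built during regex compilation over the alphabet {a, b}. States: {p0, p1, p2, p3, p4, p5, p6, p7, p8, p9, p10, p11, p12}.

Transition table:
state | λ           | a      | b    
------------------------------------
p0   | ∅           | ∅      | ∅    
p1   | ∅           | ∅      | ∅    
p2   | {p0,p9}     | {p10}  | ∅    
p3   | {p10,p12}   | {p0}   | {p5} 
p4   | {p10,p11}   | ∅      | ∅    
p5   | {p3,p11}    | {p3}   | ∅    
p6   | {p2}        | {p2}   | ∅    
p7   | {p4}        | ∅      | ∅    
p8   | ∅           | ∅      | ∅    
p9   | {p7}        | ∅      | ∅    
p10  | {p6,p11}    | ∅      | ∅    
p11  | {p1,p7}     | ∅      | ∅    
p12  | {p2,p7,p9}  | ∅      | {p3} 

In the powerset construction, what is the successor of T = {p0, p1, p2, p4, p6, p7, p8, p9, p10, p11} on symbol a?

{p0, p1, p2, p4, p6, p7, p9, p10, p11}

p2 on a → {p10}.
p6 on a → {p2}.
No a-transition from p0, p1, p4, p7, p8, p9, p10, p11.
Union after reading a: {p2, p10}.
Now take the λ-closure:
From p2 via λ: add p0, p9.
From p10 via λ: add p6, p11.
From p9 via λ: add p7.
From p11 via λ: add p1.
From p7 via λ: add p4.
No new states can be added; the closed set is {p0, p1, p2, p4, p6, p7, p9, p10, p11}.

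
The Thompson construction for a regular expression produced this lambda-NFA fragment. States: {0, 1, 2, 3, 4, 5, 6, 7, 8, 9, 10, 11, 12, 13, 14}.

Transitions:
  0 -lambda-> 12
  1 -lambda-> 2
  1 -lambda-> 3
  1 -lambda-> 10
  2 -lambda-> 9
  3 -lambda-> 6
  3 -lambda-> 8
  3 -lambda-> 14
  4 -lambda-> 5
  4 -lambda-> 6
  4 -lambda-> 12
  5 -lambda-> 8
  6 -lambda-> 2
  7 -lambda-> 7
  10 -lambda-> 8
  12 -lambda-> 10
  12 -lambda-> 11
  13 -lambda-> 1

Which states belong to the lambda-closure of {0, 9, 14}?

Start with {0, 9, 14}.
From 0 via lambda: add 12.
From 12 via lambda: add 10, 11.
From 10 via lambda: add 8.
No new states can be added; the closed set is {0, 8, 9, 10, 11, 12, 14}.

{0, 8, 9, 10, 11, 12, 14}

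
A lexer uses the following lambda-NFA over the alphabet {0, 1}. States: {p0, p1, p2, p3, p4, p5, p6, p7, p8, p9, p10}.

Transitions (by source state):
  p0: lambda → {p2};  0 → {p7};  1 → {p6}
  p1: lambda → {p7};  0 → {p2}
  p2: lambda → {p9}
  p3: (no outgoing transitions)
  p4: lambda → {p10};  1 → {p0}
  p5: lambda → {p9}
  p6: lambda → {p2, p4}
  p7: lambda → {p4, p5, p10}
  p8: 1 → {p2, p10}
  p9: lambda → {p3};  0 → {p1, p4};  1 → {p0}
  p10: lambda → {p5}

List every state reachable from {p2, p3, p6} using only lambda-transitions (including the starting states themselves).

{p2, p3, p4, p5, p6, p9, p10}

Start with {p2, p3, p6}.
From p2 via lambda: add p9.
From p6 via lambda: add p4.
From p4 via lambda: add p10.
From p10 via lambda: add p5.
No new states can be added; the closed set is {p2, p3, p4, p5, p6, p9, p10}.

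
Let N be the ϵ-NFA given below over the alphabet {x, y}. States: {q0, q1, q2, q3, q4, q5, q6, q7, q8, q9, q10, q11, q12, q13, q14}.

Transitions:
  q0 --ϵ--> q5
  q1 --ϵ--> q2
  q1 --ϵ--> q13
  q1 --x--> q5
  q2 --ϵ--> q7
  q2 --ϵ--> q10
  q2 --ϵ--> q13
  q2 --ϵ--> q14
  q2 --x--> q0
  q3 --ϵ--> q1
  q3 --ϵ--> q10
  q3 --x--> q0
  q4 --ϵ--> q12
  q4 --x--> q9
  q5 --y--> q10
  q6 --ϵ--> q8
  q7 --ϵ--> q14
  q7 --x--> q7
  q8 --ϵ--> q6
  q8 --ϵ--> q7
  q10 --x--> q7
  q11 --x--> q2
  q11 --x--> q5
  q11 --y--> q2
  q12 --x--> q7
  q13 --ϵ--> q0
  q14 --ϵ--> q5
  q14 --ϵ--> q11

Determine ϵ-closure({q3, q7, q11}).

Start with {q3, q7, q11}.
From q3 via ϵ: add q1, q10.
From q7 via ϵ: add q14.
From q1 via ϵ: add q2, q13.
From q14 via ϵ: add q5.
From q13 via ϵ: add q0.
No new states can be added; the closed set is {q0, q1, q2, q3, q5, q7, q10, q11, q13, q14}.

{q0, q1, q2, q3, q5, q7, q10, q11, q13, q14}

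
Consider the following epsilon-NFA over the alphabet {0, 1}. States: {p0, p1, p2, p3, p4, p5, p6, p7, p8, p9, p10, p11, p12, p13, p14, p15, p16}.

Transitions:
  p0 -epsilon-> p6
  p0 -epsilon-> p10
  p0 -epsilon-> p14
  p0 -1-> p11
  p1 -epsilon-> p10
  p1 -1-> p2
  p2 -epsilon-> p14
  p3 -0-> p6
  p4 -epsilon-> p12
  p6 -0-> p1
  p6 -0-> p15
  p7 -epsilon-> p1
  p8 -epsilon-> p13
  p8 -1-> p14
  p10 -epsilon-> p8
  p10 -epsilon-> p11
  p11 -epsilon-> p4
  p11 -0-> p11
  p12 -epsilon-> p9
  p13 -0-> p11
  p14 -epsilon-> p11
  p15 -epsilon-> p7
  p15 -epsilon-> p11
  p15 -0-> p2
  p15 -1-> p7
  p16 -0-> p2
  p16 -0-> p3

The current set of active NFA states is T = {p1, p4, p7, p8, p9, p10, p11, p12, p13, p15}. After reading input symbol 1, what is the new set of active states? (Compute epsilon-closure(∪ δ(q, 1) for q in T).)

p1 on 1 → {p2}.
p8 on 1 → {p14}.
p15 on 1 → {p7}.
No 1-transition from p4, p7, p9, p10, p11, p12, p13.
Union after reading 1: {p2, p7, p14}.
Now take the epsilon-closure:
From p7 via epsilon: add p1.
From p14 via epsilon: add p11.
From p1 via epsilon: add p10.
From p11 via epsilon: add p4.
From p4 via epsilon: add p12.
From p10 via epsilon: add p8.
From p8 via epsilon: add p13.
From p12 via epsilon: add p9.
No new states can be added; the closed set is {p1, p2, p4, p7, p8, p9, p10, p11, p12, p13, p14}.

{p1, p2, p4, p7, p8, p9, p10, p11, p12, p13, p14}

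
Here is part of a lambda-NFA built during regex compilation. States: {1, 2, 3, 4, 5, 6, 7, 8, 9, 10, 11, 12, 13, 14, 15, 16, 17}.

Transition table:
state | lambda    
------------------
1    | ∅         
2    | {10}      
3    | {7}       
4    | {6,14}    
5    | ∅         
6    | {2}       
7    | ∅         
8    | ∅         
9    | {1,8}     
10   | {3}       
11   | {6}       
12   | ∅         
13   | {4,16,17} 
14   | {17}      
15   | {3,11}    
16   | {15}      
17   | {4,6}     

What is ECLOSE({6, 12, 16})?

Start with {6, 12, 16}.
From 6 via lambda: add 2.
From 16 via lambda: add 15.
From 2 via lambda: add 10.
From 15 via lambda: add 3, 11.
From 3 via lambda: add 7.
No new states can be added; the closed set is {2, 3, 6, 7, 10, 11, 12, 15, 16}.

{2, 3, 6, 7, 10, 11, 12, 15, 16}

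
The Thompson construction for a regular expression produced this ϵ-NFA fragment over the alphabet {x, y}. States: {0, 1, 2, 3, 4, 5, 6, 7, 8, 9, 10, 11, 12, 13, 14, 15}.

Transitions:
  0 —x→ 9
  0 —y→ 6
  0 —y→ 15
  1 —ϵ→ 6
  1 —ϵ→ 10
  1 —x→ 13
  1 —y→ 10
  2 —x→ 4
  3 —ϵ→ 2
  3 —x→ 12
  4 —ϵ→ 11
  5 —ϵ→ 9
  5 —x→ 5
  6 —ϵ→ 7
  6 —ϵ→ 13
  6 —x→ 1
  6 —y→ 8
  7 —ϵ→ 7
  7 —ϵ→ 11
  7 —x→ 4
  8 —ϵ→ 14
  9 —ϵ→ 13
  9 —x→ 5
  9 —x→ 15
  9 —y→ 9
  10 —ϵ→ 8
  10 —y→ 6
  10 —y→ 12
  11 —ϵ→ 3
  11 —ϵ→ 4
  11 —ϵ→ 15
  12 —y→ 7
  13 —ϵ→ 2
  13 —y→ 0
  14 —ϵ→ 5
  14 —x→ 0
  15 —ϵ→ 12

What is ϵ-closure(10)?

Start with {10}.
From 10 via ϵ: add 8.
From 8 via ϵ: add 14.
From 14 via ϵ: add 5.
From 5 via ϵ: add 9.
From 9 via ϵ: add 13.
From 13 via ϵ: add 2.
No new states can be added; the closed set is {2, 5, 8, 9, 10, 13, 14}.

{2, 5, 8, 9, 10, 13, 14}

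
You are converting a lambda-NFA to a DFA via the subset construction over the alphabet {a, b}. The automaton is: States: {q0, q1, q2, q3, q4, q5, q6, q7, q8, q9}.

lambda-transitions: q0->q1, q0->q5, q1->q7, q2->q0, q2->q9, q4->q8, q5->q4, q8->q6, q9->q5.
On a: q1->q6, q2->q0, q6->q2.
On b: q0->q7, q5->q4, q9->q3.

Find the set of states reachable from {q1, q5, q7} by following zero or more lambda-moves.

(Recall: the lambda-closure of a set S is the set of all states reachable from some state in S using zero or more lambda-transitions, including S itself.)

Start with {q1, q5, q7}.
From q5 via lambda: add q4.
From q4 via lambda: add q8.
From q8 via lambda: add q6.
No new states can be added; the closed set is {q1, q4, q5, q6, q7, q8}.

{q1, q4, q5, q6, q7, q8}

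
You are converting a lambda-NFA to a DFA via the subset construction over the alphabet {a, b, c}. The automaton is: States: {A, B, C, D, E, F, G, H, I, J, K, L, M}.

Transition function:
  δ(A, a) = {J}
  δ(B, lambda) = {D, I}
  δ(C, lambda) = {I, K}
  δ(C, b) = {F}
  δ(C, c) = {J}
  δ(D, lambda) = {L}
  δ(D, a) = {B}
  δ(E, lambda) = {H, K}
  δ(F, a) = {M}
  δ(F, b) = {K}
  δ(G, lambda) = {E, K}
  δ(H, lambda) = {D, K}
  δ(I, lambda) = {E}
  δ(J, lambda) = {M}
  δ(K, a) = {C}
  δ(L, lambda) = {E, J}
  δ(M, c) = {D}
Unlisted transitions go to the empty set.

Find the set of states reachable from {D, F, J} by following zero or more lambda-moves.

{D, E, F, H, J, K, L, M}

Start with {D, F, J}.
From D via lambda: add L.
From J via lambda: add M.
From L via lambda: add E.
From E via lambda: add H, K.
No new states can be added; the closed set is {D, E, F, H, J, K, L, M}.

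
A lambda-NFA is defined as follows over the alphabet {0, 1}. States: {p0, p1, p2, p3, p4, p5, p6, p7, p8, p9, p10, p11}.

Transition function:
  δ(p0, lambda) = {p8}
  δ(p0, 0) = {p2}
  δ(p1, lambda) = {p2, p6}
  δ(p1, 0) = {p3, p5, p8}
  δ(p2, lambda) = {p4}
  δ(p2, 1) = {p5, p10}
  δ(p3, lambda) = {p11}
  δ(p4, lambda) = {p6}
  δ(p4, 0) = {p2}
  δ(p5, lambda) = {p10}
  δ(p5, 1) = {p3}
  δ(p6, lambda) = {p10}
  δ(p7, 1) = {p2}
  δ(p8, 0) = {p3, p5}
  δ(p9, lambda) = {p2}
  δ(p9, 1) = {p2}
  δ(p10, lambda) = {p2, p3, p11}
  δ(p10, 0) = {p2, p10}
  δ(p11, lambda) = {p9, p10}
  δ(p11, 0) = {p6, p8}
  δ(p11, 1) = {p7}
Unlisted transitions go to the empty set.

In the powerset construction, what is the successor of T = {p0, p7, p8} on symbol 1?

{p2, p3, p4, p6, p9, p10, p11}

p7 on 1 → {p2}.
No 1-transition from p0, p8.
Union after reading 1: {p2}.
Now take the lambda-closure:
From p2 via lambda: add p4.
From p4 via lambda: add p6.
From p6 via lambda: add p10.
From p10 via lambda: add p3, p11.
From p11 via lambda: add p9.
No new states can be added; the closed set is {p2, p3, p4, p6, p9, p10, p11}.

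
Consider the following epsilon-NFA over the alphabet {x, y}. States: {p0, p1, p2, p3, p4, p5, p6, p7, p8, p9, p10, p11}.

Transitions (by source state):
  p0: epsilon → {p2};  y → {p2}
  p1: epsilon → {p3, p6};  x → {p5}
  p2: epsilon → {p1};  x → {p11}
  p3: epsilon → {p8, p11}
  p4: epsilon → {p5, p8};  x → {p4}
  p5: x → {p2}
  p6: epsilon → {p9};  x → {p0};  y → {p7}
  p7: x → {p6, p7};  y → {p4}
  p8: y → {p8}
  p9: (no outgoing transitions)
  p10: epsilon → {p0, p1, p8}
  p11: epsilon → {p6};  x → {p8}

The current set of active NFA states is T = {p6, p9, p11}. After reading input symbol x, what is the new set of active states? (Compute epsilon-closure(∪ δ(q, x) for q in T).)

{p0, p1, p2, p3, p6, p8, p9, p11}

p6 on x → {p0}.
p11 on x → {p8}.
No x-transition from p9.
Union after reading x: {p0, p8}.
Now take the epsilon-closure:
From p0 via epsilon: add p2.
From p2 via epsilon: add p1.
From p1 via epsilon: add p3, p6.
From p3 via epsilon: add p11.
From p6 via epsilon: add p9.
No new states can be added; the closed set is {p0, p1, p2, p3, p6, p8, p9, p11}.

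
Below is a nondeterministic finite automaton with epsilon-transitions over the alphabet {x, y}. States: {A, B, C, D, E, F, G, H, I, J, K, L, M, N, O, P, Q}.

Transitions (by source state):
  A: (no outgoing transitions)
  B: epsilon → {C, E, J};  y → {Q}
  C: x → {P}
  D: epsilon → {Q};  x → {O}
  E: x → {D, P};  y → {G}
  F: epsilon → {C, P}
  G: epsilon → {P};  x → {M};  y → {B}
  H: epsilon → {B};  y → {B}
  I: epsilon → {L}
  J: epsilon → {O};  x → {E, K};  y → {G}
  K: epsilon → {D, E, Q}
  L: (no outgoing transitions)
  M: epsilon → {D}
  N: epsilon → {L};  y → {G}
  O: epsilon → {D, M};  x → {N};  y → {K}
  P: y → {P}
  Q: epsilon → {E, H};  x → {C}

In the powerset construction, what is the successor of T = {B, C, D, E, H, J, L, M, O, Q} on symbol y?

{B, C, D, E, G, H, J, K, M, O, P, Q}

B on y → {Q}.
E on y → {G}.
H on y → {B}.
J on y → {G}.
O on y → {K}.
No y-transition from C, D, L, M, Q.
Union after reading y: {B, G, K, Q}.
Now take the epsilon-closure:
From B via epsilon: add C, E, J.
From G via epsilon: add P.
From K via epsilon: add D.
From Q via epsilon: add H.
From J via epsilon: add O.
From O via epsilon: add M.
No new states can be added; the closed set is {B, C, D, E, G, H, J, K, M, O, P, Q}.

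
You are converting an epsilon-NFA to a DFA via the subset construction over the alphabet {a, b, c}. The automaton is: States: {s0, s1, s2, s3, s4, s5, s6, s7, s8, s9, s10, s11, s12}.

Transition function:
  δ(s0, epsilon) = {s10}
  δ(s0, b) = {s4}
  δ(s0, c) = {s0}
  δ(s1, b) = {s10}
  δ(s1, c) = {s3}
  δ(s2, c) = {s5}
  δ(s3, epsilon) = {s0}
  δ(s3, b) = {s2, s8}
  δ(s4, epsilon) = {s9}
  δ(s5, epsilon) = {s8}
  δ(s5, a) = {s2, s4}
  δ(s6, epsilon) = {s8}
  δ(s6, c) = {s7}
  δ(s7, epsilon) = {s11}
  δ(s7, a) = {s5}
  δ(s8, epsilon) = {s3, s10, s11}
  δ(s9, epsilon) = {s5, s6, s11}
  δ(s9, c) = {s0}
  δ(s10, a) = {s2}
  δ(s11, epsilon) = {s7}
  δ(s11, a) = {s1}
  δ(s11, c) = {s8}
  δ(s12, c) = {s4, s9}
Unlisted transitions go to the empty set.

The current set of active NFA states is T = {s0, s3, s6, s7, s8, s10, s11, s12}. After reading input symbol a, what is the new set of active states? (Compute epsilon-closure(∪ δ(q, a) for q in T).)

s7 on a → {s5}.
s10 on a → {s2}.
s11 on a → {s1}.
No a-transition from s0, s3, s6, s8, s12.
Union after reading a: {s1, s2, s5}.
Now take the epsilon-closure:
From s5 via epsilon: add s8.
From s8 via epsilon: add s3, s10, s11.
From s3 via epsilon: add s0.
From s11 via epsilon: add s7.
No new states can be added; the closed set is {s0, s1, s2, s3, s5, s7, s8, s10, s11}.

{s0, s1, s2, s3, s5, s7, s8, s10, s11}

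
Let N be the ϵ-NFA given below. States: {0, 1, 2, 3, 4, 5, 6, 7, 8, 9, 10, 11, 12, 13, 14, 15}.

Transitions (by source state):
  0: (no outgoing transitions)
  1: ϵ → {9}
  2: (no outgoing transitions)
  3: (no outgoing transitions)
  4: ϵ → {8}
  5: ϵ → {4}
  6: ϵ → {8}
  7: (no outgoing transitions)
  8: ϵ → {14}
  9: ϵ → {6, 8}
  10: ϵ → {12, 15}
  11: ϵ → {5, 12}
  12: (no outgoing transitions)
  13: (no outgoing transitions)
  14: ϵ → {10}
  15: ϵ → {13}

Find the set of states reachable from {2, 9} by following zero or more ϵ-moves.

Start with {2, 9}.
From 9 via ϵ: add 6, 8.
From 8 via ϵ: add 14.
From 14 via ϵ: add 10.
From 10 via ϵ: add 12, 15.
From 15 via ϵ: add 13.
No new states can be added; the closed set is {2, 6, 8, 9, 10, 12, 13, 14, 15}.

{2, 6, 8, 9, 10, 12, 13, 14, 15}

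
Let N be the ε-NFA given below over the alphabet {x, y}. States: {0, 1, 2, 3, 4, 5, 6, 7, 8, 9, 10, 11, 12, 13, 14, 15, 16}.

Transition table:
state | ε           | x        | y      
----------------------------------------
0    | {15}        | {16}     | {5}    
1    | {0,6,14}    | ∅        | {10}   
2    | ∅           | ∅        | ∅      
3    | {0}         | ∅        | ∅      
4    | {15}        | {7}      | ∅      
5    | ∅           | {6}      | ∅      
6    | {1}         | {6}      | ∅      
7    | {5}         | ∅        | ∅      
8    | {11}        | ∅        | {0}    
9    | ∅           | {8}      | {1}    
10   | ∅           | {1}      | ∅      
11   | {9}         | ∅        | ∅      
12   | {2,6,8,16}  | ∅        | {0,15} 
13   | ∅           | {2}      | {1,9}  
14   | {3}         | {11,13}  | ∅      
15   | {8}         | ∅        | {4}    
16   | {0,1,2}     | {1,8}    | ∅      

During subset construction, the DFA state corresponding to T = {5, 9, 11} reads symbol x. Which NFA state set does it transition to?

5 on x → {6}.
9 on x → {8}.
No x-transition from 11.
Union after reading x: {6, 8}.
Now take the ε-closure:
From 6 via ε: add 1.
From 8 via ε: add 11.
From 1 via ε: add 0, 14.
From 11 via ε: add 9.
From 0 via ε: add 15.
From 14 via ε: add 3.
No new states can be added; the closed set is {0, 1, 3, 6, 8, 9, 11, 14, 15}.

{0, 1, 3, 6, 8, 9, 11, 14, 15}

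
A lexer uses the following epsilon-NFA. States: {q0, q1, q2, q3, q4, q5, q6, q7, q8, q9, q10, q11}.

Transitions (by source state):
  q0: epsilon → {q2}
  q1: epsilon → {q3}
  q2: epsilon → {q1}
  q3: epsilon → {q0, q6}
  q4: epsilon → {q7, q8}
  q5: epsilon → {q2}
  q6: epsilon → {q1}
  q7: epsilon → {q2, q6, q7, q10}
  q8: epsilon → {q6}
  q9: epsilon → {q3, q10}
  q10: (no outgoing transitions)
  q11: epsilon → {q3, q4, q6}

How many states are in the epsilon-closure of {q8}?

6

Start with {q8}.
From q8 via epsilon: add q6.
From q6 via epsilon: add q1.
From q1 via epsilon: add q3.
From q3 via epsilon: add q0.
From q0 via epsilon: add q2.
epsilon-closure = {q0, q1, q2, q3, q6, q8}, which has 6 states.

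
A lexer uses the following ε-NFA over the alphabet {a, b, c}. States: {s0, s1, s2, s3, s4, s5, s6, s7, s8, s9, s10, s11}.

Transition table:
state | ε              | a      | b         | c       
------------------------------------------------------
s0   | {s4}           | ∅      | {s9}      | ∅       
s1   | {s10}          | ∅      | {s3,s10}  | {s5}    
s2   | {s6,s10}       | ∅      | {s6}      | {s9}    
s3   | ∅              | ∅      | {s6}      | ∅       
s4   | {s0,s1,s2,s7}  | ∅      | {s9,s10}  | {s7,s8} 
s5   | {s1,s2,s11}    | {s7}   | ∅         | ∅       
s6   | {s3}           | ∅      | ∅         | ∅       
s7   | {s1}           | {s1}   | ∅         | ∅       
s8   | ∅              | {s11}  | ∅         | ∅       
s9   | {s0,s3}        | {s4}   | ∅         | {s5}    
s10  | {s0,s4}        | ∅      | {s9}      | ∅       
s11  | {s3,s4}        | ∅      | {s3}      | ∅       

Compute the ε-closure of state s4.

{s0, s1, s2, s3, s4, s6, s7, s10}

Start with {s4}.
From s4 via ε: add s0, s1, s2, s7.
From s1 via ε: add s10.
From s2 via ε: add s6.
From s6 via ε: add s3.
No new states can be added; the closed set is {s0, s1, s2, s3, s4, s6, s7, s10}.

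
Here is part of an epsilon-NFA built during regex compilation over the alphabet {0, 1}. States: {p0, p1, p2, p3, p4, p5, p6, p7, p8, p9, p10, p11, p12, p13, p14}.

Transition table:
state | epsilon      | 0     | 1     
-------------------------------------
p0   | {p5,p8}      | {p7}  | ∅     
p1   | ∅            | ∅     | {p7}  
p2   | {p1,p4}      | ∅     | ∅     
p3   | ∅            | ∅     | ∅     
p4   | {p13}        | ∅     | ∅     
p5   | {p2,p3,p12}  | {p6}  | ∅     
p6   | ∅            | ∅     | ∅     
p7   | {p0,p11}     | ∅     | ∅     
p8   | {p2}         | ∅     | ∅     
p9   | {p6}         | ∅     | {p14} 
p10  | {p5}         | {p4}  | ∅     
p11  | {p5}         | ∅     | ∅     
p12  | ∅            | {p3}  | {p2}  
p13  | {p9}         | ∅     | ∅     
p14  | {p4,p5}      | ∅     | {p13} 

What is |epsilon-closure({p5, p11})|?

Start with {p5, p11}.
From p5 via epsilon: add p2, p3, p12.
From p2 via epsilon: add p1, p4.
From p4 via epsilon: add p13.
From p13 via epsilon: add p9.
From p9 via epsilon: add p6.
epsilon-closure = {p1, p2, p3, p4, p5, p6, p9, p11, p12, p13}, which has 10 states.

10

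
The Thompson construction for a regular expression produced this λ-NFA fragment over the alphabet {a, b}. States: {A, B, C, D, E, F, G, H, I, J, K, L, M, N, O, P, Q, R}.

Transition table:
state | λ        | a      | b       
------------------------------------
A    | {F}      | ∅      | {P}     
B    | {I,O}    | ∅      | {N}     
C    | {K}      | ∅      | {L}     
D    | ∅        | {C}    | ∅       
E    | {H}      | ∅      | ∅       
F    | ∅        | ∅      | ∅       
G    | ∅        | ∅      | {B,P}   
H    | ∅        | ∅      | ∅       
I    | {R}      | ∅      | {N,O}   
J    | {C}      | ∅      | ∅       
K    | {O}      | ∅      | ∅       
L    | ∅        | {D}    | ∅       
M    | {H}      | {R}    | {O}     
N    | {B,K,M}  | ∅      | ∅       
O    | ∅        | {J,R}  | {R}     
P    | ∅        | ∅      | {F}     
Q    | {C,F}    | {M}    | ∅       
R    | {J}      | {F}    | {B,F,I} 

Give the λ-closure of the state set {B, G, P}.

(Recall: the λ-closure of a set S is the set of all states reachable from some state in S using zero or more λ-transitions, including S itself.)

{B, C, G, I, J, K, O, P, R}

Start with {B, G, P}.
From B via λ: add I, O.
From I via λ: add R.
From R via λ: add J.
From J via λ: add C.
From C via λ: add K.
No new states can be added; the closed set is {B, C, G, I, J, K, O, P, R}.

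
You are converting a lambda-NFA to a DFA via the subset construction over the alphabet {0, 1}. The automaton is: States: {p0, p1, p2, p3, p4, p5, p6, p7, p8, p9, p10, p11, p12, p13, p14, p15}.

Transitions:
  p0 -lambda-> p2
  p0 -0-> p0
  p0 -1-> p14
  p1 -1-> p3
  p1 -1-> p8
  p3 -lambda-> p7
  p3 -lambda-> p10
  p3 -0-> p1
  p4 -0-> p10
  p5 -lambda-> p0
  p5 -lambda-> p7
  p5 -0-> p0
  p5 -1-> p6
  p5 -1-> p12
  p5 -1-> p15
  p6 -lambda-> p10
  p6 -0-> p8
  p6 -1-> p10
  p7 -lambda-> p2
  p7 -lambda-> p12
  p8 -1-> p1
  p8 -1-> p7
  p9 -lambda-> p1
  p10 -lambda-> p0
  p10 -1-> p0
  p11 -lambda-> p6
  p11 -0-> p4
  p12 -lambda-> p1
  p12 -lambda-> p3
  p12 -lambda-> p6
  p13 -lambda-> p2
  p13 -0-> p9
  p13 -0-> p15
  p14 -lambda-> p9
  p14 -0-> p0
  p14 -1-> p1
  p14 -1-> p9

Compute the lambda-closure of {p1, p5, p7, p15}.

{p0, p1, p2, p3, p5, p6, p7, p10, p12, p15}

Start with {p1, p5, p7, p15}.
From p5 via lambda: add p0.
From p7 via lambda: add p2, p12.
From p12 via lambda: add p3, p6.
From p3 via lambda: add p10.
No new states can be added; the closed set is {p0, p1, p2, p3, p5, p6, p7, p10, p12, p15}.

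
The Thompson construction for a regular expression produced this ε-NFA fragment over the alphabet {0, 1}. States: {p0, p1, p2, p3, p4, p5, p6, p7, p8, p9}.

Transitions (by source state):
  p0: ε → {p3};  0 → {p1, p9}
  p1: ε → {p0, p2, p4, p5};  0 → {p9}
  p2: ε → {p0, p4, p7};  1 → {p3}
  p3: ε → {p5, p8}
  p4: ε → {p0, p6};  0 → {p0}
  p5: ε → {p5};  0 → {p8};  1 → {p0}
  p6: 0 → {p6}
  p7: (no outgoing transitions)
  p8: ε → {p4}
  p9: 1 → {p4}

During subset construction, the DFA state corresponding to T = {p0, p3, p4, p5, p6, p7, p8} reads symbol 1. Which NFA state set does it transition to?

p5 on 1 → {p0}.
No 1-transition from p0, p3, p4, p6, p7, p8.
Union after reading 1: {p0}.
Now take the ε-closure:
From p0 via ε: add p3.
From p3 via ε: add p5, p8.
From p8 via ε: add p4.
From p4 via ε: add p6.
No new states can be added; the closed set is {p0, p3, p4, p5, p6, p8}.

{p0, p3, p4, p5, p6, p8}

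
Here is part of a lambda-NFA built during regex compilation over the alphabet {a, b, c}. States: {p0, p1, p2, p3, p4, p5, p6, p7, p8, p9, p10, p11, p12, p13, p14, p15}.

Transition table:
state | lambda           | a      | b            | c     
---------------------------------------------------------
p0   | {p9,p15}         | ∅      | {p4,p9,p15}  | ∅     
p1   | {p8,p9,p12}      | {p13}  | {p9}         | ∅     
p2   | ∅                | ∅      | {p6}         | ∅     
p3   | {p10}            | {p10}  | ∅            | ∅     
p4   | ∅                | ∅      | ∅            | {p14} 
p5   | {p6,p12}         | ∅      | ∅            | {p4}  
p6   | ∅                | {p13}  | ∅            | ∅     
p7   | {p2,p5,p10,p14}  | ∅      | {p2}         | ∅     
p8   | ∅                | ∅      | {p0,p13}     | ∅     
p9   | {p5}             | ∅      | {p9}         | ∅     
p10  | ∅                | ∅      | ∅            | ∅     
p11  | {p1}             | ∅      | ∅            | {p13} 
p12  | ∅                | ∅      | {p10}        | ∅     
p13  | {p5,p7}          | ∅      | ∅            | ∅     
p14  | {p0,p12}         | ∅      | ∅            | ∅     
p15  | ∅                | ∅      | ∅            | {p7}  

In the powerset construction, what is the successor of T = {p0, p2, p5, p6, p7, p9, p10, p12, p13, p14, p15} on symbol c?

p5 on c → {p4}.
p15 on c → {p7}.
No c-transition from p0, p2, p6, p7, p9, p10, p12, p13, p14.
Union after reading c: {p4, p7}.
Now take the lambda-closure:
From p7 via lambda: add p2, p5, p10, p14.
From p5 via lambda: add p6, p12.
From p14 via lambda: add p0.
From p0 via lambda: add p9, p15.
No new states can be added; the closed set is {p0, p2, p4, p5, p6, p7, p9, p10, p12, p14, p15}.

{p0, p2, p4, p5, p6, p7, p9, p10, p12, p14, p15}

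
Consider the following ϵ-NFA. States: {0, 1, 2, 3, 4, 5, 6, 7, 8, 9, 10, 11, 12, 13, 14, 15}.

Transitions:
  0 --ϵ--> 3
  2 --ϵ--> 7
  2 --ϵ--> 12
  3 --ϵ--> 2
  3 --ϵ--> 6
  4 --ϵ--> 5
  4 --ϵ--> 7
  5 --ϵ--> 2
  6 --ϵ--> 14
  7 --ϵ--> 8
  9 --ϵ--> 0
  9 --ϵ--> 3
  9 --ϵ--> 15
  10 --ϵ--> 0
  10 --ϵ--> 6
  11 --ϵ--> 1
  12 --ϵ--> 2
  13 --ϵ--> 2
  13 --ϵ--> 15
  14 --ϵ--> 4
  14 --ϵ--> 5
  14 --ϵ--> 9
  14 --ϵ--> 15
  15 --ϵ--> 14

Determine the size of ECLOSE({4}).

6

Start with {4}.
From 4 via ϵ: add 5, 7.
From 5 via ϵ: add 2.
From 7 via ϵ: add 8.
From 2 via ϵ: add 12.
ϵ-closure = {2, 4, 5, 7, 8, 12}, which has 6 states.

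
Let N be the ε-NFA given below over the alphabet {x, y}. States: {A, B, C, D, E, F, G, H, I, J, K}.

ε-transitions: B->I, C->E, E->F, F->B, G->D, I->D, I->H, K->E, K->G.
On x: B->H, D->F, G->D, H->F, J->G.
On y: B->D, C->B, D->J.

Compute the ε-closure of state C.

{B, C, D, E, F, H, I}

Start with {C}.
From C via ε: add E.
From E via ε: add F.
From F via ε: add B.
From B via ε: add I.
From I via ε: add D, H.
No new states can be added; the closed set is {B, C, D, E, F, H, I}.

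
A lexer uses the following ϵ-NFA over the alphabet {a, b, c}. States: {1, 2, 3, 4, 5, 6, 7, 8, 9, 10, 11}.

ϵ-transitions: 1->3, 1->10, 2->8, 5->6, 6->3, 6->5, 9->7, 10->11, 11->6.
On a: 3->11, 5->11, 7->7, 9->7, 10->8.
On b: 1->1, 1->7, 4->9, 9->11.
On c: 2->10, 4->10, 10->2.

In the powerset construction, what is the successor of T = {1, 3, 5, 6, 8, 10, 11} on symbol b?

1 on b → {1, 7}.
No b-transition from 3, 5, 6, 8, 10, 11.
Union after reading b: {1, 7}.
Now take the ϵ-closure:
From 1 via ϵ: add 3, 10.
From 10 via ϵ: add 11.
From 11 via ϵ: add 6.
From 6 via ϵ: add 5.
No new states can be added; the closed set is {1, 3, 5, 6, 7, 10, 11}.

{1, 3, 5, 6, 7, 10, 11}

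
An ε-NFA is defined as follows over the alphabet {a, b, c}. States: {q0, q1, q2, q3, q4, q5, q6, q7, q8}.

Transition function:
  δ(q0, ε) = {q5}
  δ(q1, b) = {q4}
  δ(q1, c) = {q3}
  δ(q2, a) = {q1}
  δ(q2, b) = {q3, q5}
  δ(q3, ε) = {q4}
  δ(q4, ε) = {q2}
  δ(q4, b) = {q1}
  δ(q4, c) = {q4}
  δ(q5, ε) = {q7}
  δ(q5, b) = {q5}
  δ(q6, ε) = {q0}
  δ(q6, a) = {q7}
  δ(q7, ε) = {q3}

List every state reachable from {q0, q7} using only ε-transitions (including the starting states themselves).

{q0, q2, q3, q4, q5, q7}

Start with {q0, q7}.
From q0 via ε: add q5.
From q7 via ε: add q3.
From q3 via ε: add q4.
From q4 via ε: add q2.
No new states can be added; the closed set is {q0, q2, q3, q4, q5, q7}.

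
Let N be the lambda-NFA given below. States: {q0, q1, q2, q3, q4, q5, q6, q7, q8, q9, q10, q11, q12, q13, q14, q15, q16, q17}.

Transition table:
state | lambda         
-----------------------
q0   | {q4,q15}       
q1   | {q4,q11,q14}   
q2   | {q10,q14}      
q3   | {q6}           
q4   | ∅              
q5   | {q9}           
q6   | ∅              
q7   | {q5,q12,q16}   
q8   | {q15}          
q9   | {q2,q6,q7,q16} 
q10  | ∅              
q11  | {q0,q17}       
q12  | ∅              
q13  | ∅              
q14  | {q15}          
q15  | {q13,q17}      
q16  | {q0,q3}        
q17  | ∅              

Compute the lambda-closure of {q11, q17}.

Start with {q11, q17}.
From q11 via lambda: add q0.
From q0 via lambda: add q4, q15.
From q15 via lambda: add q13.
No new states can be added; the closed set is {q0, q4, q11, q13, q15, q17}.

{q0, q4, q11, q13, q15, q17}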